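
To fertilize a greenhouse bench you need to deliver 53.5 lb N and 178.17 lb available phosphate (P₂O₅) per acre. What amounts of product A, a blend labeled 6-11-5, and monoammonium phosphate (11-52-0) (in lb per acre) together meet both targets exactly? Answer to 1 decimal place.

430.4 lb product A, 251.6 lb monoammonium phosphate

Let a = lb of product A, b = lb of monoammonium phosphate (per acre).
N: 0.06·a + 0.11·b = 53.5
P₂O₅: 0.11·a + 0.52·b = 178.17
Eliminate a: (row1) − 0.06/0.11·(row2) → -0.173636·b = -43.6836, so b = 251.581.
Back-substitute: a = (53.5 − 0.11·251.581) / 0.06 = 430.435.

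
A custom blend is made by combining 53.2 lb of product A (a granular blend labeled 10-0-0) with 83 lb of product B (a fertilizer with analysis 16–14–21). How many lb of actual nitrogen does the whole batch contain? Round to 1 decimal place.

N mass = 10%×53.2 + 16%×83 = 18.6 lb.

18.6 lb N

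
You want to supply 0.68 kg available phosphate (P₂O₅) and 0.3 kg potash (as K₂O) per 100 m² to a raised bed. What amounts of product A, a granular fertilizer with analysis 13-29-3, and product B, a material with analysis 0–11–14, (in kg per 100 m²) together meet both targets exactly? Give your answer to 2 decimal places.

1.67 kg product A, 1.79 kg product B

With a, b = kg per 100 m² of product A and product B:
P₂O₅: 0.29·a + 0.11·b = 0.68
K₂O: 0.03·a + 0.14·b = 0.3
Eliminate b: (row1) − 0.11/0.14·(row2) → 0.266429·a = 0.444286, so a = 1.66756.
Then b = (0.3 − 0.03·1.66756) / 0.14 = 1.78552.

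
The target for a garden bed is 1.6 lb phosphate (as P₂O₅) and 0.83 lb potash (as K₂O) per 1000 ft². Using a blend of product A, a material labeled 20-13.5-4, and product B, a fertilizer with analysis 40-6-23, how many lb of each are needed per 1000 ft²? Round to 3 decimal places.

11.106 lb product A, 1.677 lb product B

Let a = lb of product A, b = lb of product B (per 1000 ft²).
P₂O₅: 0.135·a + 0.06·b = 1.6
K₂O: 0.04·a + 0.23·b = 0.83
From row1: a = (1.6 − 0.06·b) / 0.135.
Into row2: 0.04·(1.6 − 0.06·b)/0.135 + 0.23·b = 0.83 → b = 1.67714, a = 11.10646.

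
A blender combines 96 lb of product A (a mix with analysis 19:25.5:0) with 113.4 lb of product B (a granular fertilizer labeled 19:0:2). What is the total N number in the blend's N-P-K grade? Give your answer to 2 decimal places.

19.00% N

Total mass = 96 + 113.4 = 209.4 lb.
N mass = 19%×96 + 19%×113.4 = 39.786 lb.
% N = 39.786 / 209.4 = 19%.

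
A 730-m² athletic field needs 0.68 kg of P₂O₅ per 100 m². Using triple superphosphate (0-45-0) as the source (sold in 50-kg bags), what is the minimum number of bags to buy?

Product per 100 m² = 0.68 / 45% = 1.51111 kg.
Total product = 1.51111 × 730 / 100 = 11.0311 kg.
Bags = ⌈11.0311 / 50⌉ = 1.

1 bags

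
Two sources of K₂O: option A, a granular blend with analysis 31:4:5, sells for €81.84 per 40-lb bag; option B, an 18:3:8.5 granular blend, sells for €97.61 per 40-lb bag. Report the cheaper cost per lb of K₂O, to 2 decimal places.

€28.71 per lb K₂O (option B)

option A: K₂O per bag = 40 × 5% = 2 lb; cost = 81.84 / 2 = €40.9200/lb K₂O.
option B: K₂O per bag = 40 × 8.5% = 3.4 lb; cost = 97.61 / 3.4 = €28.7088/lb K₂O.
option B is cheaper.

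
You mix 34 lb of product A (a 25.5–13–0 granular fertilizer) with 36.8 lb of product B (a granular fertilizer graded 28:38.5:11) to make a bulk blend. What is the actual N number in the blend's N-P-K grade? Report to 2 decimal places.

26.80% N

Total mass = 34 + 36.8 = 70.8 lb.
N mass = 25.5%×34 + 28%×36.8 = 18.974 lb.
% N = 18.974 / 70.8 = 26.7994%.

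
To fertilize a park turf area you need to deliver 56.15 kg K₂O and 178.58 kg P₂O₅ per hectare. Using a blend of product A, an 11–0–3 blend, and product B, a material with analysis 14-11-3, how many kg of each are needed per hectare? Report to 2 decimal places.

248.21 kg product A, 1623.45 kg product B

With a, b = kg per hectare of product A and product B:
K₂O: 0.03·a + 0.03·b = 56.15
P₂O₅: 0·a + 0.11·b = 178.58
Solving simultaneously: a = 248.212, b = 1623.4545.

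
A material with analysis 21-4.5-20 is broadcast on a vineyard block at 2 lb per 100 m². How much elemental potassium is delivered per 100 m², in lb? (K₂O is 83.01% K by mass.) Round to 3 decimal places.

K₂O per 100 m² = 2 × 20% = 0.4 lb.
Elemental K = 0.4 × 0.8301 = 0.33204 lb per 100 m².

0.332 lb K per hundred sq m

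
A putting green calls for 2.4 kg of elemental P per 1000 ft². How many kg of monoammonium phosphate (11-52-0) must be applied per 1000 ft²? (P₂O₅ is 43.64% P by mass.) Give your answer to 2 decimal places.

10.58 kg of product per thousand sq ft

As P₂O₅: 2.4 / 0.4364 = 5.49954 kg per 1000 ft².
Product per 1000 ft² = 5.49954 / 52% = 10.576 kg.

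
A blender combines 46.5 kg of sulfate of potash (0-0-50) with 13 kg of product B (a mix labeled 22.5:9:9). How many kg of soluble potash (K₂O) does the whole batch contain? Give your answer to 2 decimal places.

24.42 kg K₂O

K₂O mass = 50%×46.5 + 9%×13 = 24.42 kg.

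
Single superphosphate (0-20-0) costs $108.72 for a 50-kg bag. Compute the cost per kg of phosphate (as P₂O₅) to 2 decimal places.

$10.87 per kg P₂O₅

P₂O₅ in bag = 50 × 20% = 10 kg.
Cost per kg P₂O₅ = $108.72 / 10 = $10.8720.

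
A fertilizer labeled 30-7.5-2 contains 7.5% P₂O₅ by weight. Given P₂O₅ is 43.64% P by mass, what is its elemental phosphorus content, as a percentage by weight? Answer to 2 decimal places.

%P = 7.5 × 0.4364 = 3.273%.

3.27% P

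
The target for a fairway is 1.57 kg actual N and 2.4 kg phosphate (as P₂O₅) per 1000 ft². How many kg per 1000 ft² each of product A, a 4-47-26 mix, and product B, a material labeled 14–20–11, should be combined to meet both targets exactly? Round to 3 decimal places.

0.381 kg product A, 11.106 kg product B

Let a = kg of product A, b = kg of product B (per 1000 ft²).
N: 0.04·a + 0.14·b = 1.57
P₂O₅: 0.47·a + 0.2·b = 2.4
Eliminate b: (row1) − 0.14/0.2·(row2) → -0.289·a = -0.11, so a = 0.380623.
Then b = (2.4 − 0.47·0.380623) / 0.2 = 11.1055.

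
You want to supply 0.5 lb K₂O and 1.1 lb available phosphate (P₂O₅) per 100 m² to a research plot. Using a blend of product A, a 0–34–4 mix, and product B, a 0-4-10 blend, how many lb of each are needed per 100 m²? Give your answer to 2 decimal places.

With a, b = lb per 100 m² of product A and product B:
K₂O: 0.04·a + 0.1·b = 0.5
P₂O₅: 0.34·a + 0.04·b = 1.1
Eliminate a: (row1) − 0.04/0.34·(row2) → 0.0952941·b = 0.370588, so b = 3.88889.
Back-substitute: a = (0.5 − 0.1·3.88889) / 0.04 = 2.77778.

2.78 lb product A, 3.89 lb product B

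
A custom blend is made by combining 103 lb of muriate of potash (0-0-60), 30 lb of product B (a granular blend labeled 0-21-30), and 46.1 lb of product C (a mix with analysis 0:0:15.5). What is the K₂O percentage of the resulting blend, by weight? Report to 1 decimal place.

Total mass = 103 + 30 + 46.1 = 179.1 lb.
K₂O mass = 60%×103 + 30%×30 + 15.5%×46.1 = 77.9455 lb.
% K₂O = 77.9455 / 179.1 = 43.5207%.

43.5% K₂O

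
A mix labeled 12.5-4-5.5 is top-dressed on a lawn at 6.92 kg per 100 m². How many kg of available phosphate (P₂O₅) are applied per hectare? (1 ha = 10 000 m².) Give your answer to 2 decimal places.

27.68 kg P₂O₅ per hectare

P₂O₅ per 100 m² = 6.92 × 4% = 0.2768 kg.
Convert to per hectare: 0.2768 × 100 = 27.68 kg.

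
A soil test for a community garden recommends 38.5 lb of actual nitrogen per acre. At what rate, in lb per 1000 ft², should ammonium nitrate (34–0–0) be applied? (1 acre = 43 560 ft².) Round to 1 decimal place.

2.6 lb of product per thousand sq ft

Product per acre = 38.5 / 34% = 113.235 lb.
Convert to per 1000 ft²: 113.235 × 0.0229568 = 2.59952 lb.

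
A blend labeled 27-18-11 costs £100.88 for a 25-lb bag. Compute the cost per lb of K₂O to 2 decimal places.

K₂O in bag = 25 × 11% = 2.75 lb.
Cost per lb K₂O = £100.88 / 2.75 = £36.6836.

£36.68 per lb K₂O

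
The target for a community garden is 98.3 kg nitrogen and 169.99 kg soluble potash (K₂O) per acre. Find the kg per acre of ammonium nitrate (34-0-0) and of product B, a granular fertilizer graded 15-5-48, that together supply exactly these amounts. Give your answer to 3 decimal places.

132.877 kg ammonium nitrate, 354.146 kg product B

With a, b = kg per acre of ammonium nitrate and product B:
N: 0.34·a + 0.15·b = 98.3
K₂O: 0·a + 0.48·b = 169.99
Solving simultaneously: a = 132.8768, b = 354.1458.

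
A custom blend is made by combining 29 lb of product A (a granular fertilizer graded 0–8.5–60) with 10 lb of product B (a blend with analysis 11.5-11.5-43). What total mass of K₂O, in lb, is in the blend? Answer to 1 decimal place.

21.7 lb K₂O

K₂O mass = 60%×29 + 43%×10 = 21.7 lb.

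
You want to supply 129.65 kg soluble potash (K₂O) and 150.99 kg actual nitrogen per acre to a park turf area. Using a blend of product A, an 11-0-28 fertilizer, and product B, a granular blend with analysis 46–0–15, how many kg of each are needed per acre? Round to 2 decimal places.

329.39 kg product A, 249.47 kg product B

Let a = kg of product A, b = kg of product B (per acre).
K₂O: 0.28·a + 0.15·b = 129.65
N: 0.11·a + 0.46·b = 150.99
Eliminate b: (row1) − 0.15/0.46·(row2) → 0.24413·a = 80.4141, so a = 329.39003.
Then b = (150.99 − 0.11·329.39003) / 0.46 = 249.472.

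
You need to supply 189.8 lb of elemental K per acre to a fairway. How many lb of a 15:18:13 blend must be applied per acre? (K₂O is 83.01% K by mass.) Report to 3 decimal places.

As K₂O: 189.8 / 0.8301 = 228.647 lb per acre.
Product per acre = 228.647 / 13% = 1758.8242 lb.

1758.824 lb of product per acre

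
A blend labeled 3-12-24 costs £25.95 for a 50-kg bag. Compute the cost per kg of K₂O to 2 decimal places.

£2.16 per kg K₂O

K₂O in bag = 50 × 24% = 12 kg.
Cost per kg K₂O = £25.95 / 12 = £2.1625.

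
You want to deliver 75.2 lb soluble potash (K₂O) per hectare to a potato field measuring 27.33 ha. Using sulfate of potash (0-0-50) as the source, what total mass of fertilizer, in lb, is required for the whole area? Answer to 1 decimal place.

Product per hectare = 75.2 / 50% = 150.4 lb.
Total product = 150.4 × 27.33 = 4110.43 lb.

4110.4 lb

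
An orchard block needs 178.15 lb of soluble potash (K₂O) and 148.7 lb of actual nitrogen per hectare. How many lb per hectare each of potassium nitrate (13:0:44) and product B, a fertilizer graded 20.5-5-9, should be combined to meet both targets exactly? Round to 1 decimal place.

With a, b = lb per hectare of potassium nitrate and product B:
K₂O: 0.44·a + 0.09·b = 178.15
N: 0.13·a + 0.205·b = 148.7
From row1: a = (178.15 − 0.09·b) / 0.44.
Into row2: 0.13·(178.15 − 0.09·b)/0.44 + 0.205·b = 148.7 → b = 538.452, a = 294.748.

294.7 lb potassium nitrate, 538.5 lb product B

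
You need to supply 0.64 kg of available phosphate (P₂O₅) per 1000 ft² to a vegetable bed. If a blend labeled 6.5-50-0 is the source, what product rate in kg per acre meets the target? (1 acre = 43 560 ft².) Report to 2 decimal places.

55.76 kg of product per acre

Product per 1000 ft² = 0.64 / 50% = 1.28 kg.
Convert to per acre: 1.28 × 43.56 = 55.7568 kg.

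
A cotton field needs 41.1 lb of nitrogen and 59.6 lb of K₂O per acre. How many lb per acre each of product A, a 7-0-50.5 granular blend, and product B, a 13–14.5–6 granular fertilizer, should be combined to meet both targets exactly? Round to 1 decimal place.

With a, b = lb per acre of product A and product B:
N: 0.07·a + 0.13·b = 41.1
K₂O: 0.505·a + 0.06·b = 59.6
Eliminate b: (row1) − 0.13/0.06·(row2) → -1.02417·a = -88.0333, so a = 85.9561.
Then b = (59.6 − 0.505·85.9561) / 0.06 = 269.87.

86.0 lb product A, 269.9 lb product B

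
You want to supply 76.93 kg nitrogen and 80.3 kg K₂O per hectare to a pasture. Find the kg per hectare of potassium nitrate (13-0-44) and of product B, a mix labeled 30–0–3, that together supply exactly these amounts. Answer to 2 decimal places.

With a, b = kg per hectare of potassium nitrate and product B:
N: 0.13·a + 0.3·b = 76.93
K₂O: 0.44·a + 0.03·b = 80.3
Eliminate a: (row1) − 0.13/0.44·(row2) → 0.291136·b = 53.205, so b = 182.749.
Back-substitute: a = (76.93 − 0.3·182.749) / 0.13 = 170.0398.

170.04 kg potassium nitrate, 182.75 kg product B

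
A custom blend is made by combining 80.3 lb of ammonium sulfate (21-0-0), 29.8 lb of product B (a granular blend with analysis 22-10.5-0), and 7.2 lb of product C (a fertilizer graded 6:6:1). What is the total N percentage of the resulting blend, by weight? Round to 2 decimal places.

20.33% N

Total mass = 80.3 + 29.8 + 7.2 = 117.3 lb.
N mass = 21%×80.3 + 22%×29.8 + 6%×7.2 = 23.851 lb.
% N = 23.851 / 117.3 = 20.3333%.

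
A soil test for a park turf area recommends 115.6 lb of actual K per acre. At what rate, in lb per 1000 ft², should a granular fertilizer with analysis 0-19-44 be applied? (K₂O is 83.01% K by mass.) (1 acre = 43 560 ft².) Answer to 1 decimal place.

As K₂O: 115.6 / 0.8301 = 139.26 lb per acre.
Product per acre = 139.26 / 44% = 316.501 lb.
Convert to per 1000 ft²: 316.501 × 0.0229568 = 7.26586 lb.

7.3 lb of product per thousand sq ft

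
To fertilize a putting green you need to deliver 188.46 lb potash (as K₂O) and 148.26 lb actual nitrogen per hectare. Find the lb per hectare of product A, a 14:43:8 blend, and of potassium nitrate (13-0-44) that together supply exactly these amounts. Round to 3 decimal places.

795.598 lb product A, 283.664 lb potassium nitrate

Let a = lb of product A, b = lb of potassium nitrate (per hectare).
K₂O: 0.08·a + 0.44·b = 188.46
N: 0.14·a + 0.13·b = 148.26
Eliminate a: (row1) − 0.08/0.14·(row2) → 0.365714·b = 103.74, so b = 283.6641.
Back-substitute: a = (188.46 − 0.44·283.6641) / 0.08 = 795.5977.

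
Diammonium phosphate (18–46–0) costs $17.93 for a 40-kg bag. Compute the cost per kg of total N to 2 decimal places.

N in bag = 40 × 18% = 7.2 kg.
Cost per kg N = $17.93 / 7.2 = $2.4903.

$2.49 per kg N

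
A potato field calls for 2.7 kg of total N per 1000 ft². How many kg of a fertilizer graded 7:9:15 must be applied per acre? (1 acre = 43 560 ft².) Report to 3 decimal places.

1680.171 kg of product per acre

Product per 1000 ft² = 2.7 / 7% = 38.5714 kg.
Convert to per acre: 38.5714 × 43.56 = 1680.1714 kg.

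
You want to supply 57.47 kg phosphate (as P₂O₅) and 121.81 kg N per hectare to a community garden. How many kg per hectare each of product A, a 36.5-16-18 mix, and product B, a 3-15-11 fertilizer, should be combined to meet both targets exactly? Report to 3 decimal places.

With a, b = kg per hectare of product A and product B:
P₂O₅: 0.16·a + 0.15·b = 57.47
N: 0.365·a + 0.03·b = 121.81
Solving simultaneously: a = 331.2793, b = 29.7688.

331.279 kg product A, 29.769 kg product B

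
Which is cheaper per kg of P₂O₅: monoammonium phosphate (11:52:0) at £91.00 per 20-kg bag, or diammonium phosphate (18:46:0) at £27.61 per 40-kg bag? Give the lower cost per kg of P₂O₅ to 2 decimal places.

£1.50 per kg P₂O₅ (diammonium phosphate)

monoammonium phosphate: P₂O₅ per bag = 20 × 52% = 10.4 kg; cost = 91.00 / 10.4 = £8.7500/kg P₂O₅.
diammonium phosphate: P₂O₅ per bag = 40 × 46% = 18.4 kg; cost = 27.61 / 18.4 = £1.5005/kg P₂O₅.
diammonium phosphate is cheaper.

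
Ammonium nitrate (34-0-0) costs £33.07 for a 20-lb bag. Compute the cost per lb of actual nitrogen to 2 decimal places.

N in bag = 20 × 34% = 6.8 lb.
Cost per lb N = £33.07 / 6.8 = £4.8632.

£4.86 per lb N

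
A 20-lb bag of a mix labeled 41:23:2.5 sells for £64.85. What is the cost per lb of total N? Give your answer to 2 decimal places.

N in bag = 20 × 41% = 8.2 lb.
Cost per lb N = £64.85 / 8.2 = £7.9085.

£7.91 per lb N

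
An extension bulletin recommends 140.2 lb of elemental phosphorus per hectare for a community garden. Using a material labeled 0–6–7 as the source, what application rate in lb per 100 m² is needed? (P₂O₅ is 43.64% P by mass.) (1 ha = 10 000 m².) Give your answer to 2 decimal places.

53.54 lb of product per hundred sq m

As P₂O₅: 140.2 / 0.4364 = 321.265 lb per hectare.
Product per hectare = 321.265 / 6% = 5354.41 lb.
Convert to per 100 m²: 5354.41 × 0.01 = 53.5441 lb.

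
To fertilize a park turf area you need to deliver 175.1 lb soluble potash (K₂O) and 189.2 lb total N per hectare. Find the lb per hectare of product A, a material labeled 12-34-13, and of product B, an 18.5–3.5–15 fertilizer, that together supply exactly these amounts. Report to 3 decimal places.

663.388 lb product A, 592.397 lb product B

With a, b = lb per hectare of product A and product B:
K₂O: 0.13·a + 0.15·b = 175.1
N: 0.12·a + 0.185·b = 189.2
From row1: a = (175.1 − 0.15·b) / 0.13.
Into row2: 0.12·(175.1 − 0.15·b)/0.13 + 0.185·b = 189.2 → b = 592.3967, a = 663.3884.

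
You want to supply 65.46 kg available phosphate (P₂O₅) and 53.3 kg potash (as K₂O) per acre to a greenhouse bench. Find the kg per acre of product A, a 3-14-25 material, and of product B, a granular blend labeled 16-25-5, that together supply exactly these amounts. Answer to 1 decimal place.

Per-acre balance (a = product A, b = product B):
P₂O₅: 0.14·a + 0.25·b = 65.46
K₂O: 0.25·a + 0.05·b = 53.3
From row1: a = (65.46 − 0.25·b) / 0.14.
Into row2: 0.25·(65.46 − 0.25·b)/0.14 + 0.05·b = 53.3 → b = 160.414, a = 181.117.

181.1 kg product A, 160.4 kg product B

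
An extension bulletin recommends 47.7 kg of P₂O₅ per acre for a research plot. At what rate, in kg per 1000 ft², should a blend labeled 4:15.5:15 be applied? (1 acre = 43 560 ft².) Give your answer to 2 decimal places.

7.06 kg of product per thousand sq ft

Product per acre = 47.7 / 15.5% = 307.742 kg.
Convert to per 1000 ft²: 307.742 × 0.0229568 = 7.06478 kg.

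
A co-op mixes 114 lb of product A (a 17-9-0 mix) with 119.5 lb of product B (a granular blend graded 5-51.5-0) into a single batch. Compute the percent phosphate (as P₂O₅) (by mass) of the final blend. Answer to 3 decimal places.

Total mass = 114 + 119.5 = 233.5 lb.
P₂O₅ mass = 9%×114 + 51.5%×119.5 = 71.8025 lb.
% P₂O₅ = 71.8025 / 233.5 = 30.7505%.

30.751% P₂O₅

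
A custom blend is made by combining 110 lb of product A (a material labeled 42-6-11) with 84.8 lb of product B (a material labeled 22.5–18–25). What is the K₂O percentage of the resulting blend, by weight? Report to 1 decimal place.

17.1% K₂O

Total mass = 110 + 84.8 = 194.8 lb.
K₂O mass = 11%×110 + 25%×84.8 = 33.3 lb.
% K₂O = 33.3 / 194.8 = 17.0945%.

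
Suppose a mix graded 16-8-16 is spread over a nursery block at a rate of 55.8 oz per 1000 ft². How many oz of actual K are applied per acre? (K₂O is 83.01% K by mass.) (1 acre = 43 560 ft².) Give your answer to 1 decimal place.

322.8 oz K per acre

K₂O per 1000 ft² = 55.8 × 16% = 8.928 oz.
Elemental K = 8.928 × 0.8301 = 7.41113 oz per 1000 ft².
Convert to per acre: 7.41113 × 43.56 = 322.829 oz.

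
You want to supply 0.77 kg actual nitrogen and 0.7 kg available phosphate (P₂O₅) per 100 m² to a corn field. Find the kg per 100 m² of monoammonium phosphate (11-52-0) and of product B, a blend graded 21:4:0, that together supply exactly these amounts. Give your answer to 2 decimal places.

1.11 kg monoammonium phosphate, 3.09 kg product B

Let a = kg of monoammonium phosphate, b = kg of product B (per 100 m²).
N: 0.11·a + 0.21·b = 0.77
P₂O₅: 0.52·a + 0.04·b = 0.7
Eliminate b: (row1) − 0.21/0.04·(row2) → -2.62·a = -2.905, so a = 1.10878.
Then b = (0.7 − 0.52·1.10878) / 0.04 = 3.08588.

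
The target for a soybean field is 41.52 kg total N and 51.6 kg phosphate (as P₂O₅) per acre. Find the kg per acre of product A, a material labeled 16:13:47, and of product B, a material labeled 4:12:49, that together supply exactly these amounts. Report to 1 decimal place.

208.5 kg product A, 204.2 kg product B

Let a = kg of product A, b = kg of product B (per acre).
N: 0.16·a + 0.04·b = 41.52
P₂O₅: 0.13·a + 0.12·b = 51.6
Eliminate a: (row1) − 0.16/0.13·(row2) → -0.107692·b = -21.9877, so b = 204.171.
Back-substitute: a = (41.52 − 0.04·204.171) / 0.16 = 208.457.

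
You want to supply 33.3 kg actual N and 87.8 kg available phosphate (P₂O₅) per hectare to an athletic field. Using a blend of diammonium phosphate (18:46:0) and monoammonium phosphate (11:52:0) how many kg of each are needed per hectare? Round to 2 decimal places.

178.09 kg diammonium phosphate, 11.30 kg monoammonium phosphate

Let a = kg of diammonium phosphate, b = kg of monoammonium phosphate (per hectare).
N: 0.18·a + 0.11·b = 33.3
P₂O₅: 0.46·a + 0.52·b = 87.8
Eliminate b: (row1) − 0.11/0.52·(row2) → 0.0826923·a = 14.7269, so a = 178.093.
Then b = (87.8 − 0.46·178.093) / 0.52 = 11.3023.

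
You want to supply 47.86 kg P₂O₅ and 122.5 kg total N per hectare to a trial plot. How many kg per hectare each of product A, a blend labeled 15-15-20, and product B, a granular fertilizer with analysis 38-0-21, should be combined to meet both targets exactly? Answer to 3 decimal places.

319.067 kg product A, 196.421 kg product B

Per-hectare balance (a = product A, b = product B):
P₂O₅: 0.15·a + 0·b = 47.86
N: 0.15·a + 0.38·b = 122.5
Eliminate a: (row1) − 0.15/0.15·(row2) → -0.38·b = -74.64, so b = 196.4211.
Back-substitute: a = (47.86 − 0·196.4211) / 0.15 = 319.0667.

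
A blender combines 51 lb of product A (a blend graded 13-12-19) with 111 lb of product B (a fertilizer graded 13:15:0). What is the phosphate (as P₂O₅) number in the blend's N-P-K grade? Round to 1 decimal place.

14.1% P₂O₅

Total mass = 51 + 111 = 162 lb.
P₂O₅ mass = 12%×51 + 15%×111 = 22.77 lb.
% P₂O₅ = 22.77 / 162 = 14.0556%.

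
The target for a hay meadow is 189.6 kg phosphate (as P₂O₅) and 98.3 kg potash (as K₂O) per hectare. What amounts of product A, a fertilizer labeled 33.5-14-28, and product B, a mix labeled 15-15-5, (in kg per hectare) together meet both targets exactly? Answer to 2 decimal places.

150.43 kg product A, 1123.60 kg product B

Per-hectare balance (a = product A, b = product B):
P₂O₅: 0.14·a + 0.15·b = 189.6
K₂O: 0.28·a + 0.05·b = 98.3
Solving simultaneously: a = 150.429, b = 1123.6.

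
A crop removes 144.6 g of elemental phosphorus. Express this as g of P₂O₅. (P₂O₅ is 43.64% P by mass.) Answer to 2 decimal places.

P₂O₅ = 144.6 / 0.4364 = 331.347 g.

331.35 g P₂O₅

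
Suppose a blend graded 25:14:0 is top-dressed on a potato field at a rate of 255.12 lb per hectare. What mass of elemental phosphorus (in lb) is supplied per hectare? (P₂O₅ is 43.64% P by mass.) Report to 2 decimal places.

15.59 lb P per hectare

P₂O₅ per hectare = 255.12 × 14% = 35.7168 lb.
Elemental P = 35.7168 × 0.4364 = 15.5868 lb per hectare.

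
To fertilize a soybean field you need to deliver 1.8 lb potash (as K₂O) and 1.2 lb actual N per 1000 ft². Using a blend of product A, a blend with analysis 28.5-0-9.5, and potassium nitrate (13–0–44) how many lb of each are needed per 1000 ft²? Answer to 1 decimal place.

2.6 lb product A, 3.5 lb potassium nitrate

With a, b = lb per 1000 ft² of product A and potassium nitrate:
K₂O: 0.095·a + 0.44·b = 1.8
N: 0.285·a + 0.13·b = 1.2
Eliminate b: (row1) − 0.44/0.13·(row2) → -0.869615·a = -2.26154, so a = 2.60062.
Then b = (1.2 − 0.285·2.60062) / 0.13 = 3.52941.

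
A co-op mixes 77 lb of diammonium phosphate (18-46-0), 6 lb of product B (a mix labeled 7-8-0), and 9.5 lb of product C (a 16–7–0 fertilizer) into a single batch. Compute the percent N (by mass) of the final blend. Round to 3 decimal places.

Total mass = 77 + 6 + 9.5 = 92.5 lb.
N mass = 18%×77 + 7%×6 + 16%×9.5 = 15.8 lb.
% N = 15.8 / 92.5 = 17.0811%.

17.081% N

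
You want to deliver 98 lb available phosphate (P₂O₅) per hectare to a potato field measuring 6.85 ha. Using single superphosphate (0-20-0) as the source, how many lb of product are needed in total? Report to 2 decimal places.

3356.50 lb

Product per hectare = 98 / 20% = 490 lb.
Total product = 490 × 6.85 = 3356.5 lb.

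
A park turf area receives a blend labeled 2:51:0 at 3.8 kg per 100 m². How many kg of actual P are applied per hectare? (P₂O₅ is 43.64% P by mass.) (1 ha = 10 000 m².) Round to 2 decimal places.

84.57 kg P per hectare

P₂O₅ per 100 m² = 3.8 × 51% = 1.938 kg.
Elemental P = 1.938 × 0.4364 = 0.845743 kg per 100 m².
Convert to per hectare: 0.845743 × 100 = 84.5743 kg.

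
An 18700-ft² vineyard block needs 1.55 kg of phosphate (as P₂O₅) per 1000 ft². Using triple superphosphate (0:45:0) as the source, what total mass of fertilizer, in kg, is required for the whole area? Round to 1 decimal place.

64.4 kg

Product per 1000 ft² = 1.55 / 45% = 3.44444 kg.
Total product = 3.44444 × 18700 / 1000 = 64.4111 kg.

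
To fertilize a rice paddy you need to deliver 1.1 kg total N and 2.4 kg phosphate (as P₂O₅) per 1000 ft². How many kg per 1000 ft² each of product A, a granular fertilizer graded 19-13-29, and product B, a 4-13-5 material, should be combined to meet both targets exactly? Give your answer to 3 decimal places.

2.410 kg product A, 16.051 kg product B

Let a = kg of product A, b = kg of product B (per 1000 ft²).
N: 0.19·a + 0.04·b = 1.1
P₂O₅: 0.13·a + 0.13·b = 2.4
Solving simultaneously: a = 2.41026, b = 16.0513.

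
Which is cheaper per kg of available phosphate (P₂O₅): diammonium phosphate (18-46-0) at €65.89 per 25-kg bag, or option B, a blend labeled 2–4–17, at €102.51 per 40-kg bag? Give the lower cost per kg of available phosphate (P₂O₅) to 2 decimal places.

diammonium phosphate: P₂O₅ per bag = 25 × 46% = 11.5 kg; cost = 65.89 / 11.5 = €5.7296/kg P₂O₅.
option B: P₂O₅ per bag = 40 × 4% = 1.6 kg; cost = 102.51 / 1.6 = €64.0687/kg P₂O₅.
diammonium phosphate is cheaper.

€5.73 per kg P₂O₅ (diammonium phosphate)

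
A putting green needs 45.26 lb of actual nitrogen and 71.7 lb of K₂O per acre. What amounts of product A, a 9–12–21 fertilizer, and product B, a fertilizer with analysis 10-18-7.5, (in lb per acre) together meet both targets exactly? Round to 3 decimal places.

Per-acre balance (a = product A, b = product B):
N: 0.09·a + 0.1·b = 45.26
K₂O: 0.21·a + 0.075·b = 71.7
From row1: a = (45.26 − 0.1·b) / 0.09.
Into row2: 0.21·(45.26 − 0.1·b)/0.09 + 0.075·b = 71.7 → b = 214.1474, a = 264.9474.

264.947 lb product A, 214.147 lb product B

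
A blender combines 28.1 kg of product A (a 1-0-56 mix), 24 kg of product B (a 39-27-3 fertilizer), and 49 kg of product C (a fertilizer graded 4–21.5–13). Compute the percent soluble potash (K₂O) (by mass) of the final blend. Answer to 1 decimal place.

22.6% K₂O

Total mass = 28.1 + 24 + 49 = 101.1 kg.
K₂O mass = 56%×28.1 + 3%×24 + 13%×49 = 22.826 kg.
% K₂O = 22.826 / 101.1 = 22.5776%.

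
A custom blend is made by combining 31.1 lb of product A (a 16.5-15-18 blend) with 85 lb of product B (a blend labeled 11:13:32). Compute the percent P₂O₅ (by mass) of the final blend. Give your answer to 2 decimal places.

13.54% P₂O₅

Total mass = 31.1 + 85 = 116.1 lb.
P₂O₅ mass = 15%×31.1 + 13%×85 = 15.715 lb.
% P₂O₅ = 15.715 / 116.1 = 13.5357%.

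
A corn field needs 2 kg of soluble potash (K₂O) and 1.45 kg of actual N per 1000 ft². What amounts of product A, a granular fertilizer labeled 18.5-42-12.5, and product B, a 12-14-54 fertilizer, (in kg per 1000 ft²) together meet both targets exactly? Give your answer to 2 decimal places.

6.40 kg product A, 2.22 kg product B

Let a = kg of product A, b = kg of product B (per 1000 ft²).
K₂O: 0.125·a + 0.54·b = 2
N: 0.185·a + 0.12·b = 1.45
Eliminate a: (row1) − 0.125/0.185·(row2) → 0.458919·b = 1.02027, so b = 2.2232.
Back-substitute: a = (2 − 0.54·2.2232) / 0.125 = 6.39576.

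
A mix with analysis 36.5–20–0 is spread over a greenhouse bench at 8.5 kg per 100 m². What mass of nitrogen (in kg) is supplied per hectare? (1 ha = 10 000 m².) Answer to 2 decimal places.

nitrogen per 100 m² = 8.5 × 36.5% = 3.1025 kg.
Convert to per hectare: 3.1025 × 100 = 310.25 kg.

310.25 kg N per hectare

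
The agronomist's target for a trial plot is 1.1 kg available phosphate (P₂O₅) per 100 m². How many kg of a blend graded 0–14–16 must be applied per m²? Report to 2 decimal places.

Product per 100 m² = 1.1 / 14% = 7.85714 kg.
Convert to per m²: 7.85714 × 0.01 = 0.0785714 kg.

0.08 kg of product per sq m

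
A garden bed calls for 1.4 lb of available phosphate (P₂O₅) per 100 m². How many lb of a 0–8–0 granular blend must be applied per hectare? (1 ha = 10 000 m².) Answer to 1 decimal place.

1750.0 lb of product per hectare

Product per 100 m² = 1.4 / 8% = 17.5 lb.
Convert to per hectare: 17.5 × 100 = 1750 lb.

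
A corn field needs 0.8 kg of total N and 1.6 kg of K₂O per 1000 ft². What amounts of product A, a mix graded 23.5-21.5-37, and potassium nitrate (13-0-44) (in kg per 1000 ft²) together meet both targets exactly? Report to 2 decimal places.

2.60 kg product A, 1.45 kg potassium nitrate

Let a = kg of product A, b = kg of potassium nitrate (per 1000 ft²).
N: 0.235·a + 0.13·b = 0.8
K₂O: 0.37·a + 0.44·b = 1.6
From row1: a = (0.8 − 0.13·b) / 0.235.
Into row2: 0.37·(0.8 − 0.13·b)/0.235 + 0.44·b = 1.6 → b = 1.44665, a = 2.60398.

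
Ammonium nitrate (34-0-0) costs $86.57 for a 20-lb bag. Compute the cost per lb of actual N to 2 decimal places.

$12.73 per lb N

N in bag = 20 × 34% = 6.8 lb.
Cost per lb N = $86.57 / 6.8 = $12.7309.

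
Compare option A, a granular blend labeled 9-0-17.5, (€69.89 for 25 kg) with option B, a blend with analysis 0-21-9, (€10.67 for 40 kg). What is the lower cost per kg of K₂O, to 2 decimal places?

option A: K₂O per bag = 25 × 17.5% = 4.375 kg; cost = 69.89 / 4.375 = €15.9749/kg K₂O.
option B: K₂O per bag = 40 × 9% = 3.6 kg; cost = 10.67 / 3.6 = €2.9639/kg K₂O.
option B is cheaper.

€2.96 per kg K₂O (option B)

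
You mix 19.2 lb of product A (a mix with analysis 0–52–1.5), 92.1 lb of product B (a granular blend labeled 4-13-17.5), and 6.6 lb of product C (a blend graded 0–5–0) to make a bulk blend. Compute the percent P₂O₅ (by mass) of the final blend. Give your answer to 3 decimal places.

Total mass = 19.2 + 92.1 + 6.6 = 117.9 lb.
P₂O₅ mass = 52%×19.2 + 13%×92.1 + 5%×6.6 = 22.287 lb.
% P₂O₅ = 22.287 / 117.9 = 18.9033%.

18.903% P₂O₅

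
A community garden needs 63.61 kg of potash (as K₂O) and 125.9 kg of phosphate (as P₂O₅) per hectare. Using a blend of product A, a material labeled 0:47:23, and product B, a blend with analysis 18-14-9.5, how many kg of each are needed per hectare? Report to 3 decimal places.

With a, b = kg per hectare of product A and product B:
K₂O: 0.23·a + 0.095·b = 63.61
P₂O₅: 0.47·a + 0.14·b = 125.9
Eliminate b: (row1) − 0.095/0.14·(row2) → -0.0889286·a = -21.8221, so a = 245.3896.
Then b = (125.9 − 0.47·245.3896) / 0.14 = 75.4779.

245.390 kg product A, 75.478 kg product B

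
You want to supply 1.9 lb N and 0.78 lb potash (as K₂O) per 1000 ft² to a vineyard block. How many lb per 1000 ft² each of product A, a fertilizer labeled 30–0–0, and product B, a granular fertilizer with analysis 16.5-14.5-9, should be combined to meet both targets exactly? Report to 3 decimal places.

1.567 lb product A, 8.667 lb product B

Per-1000 ft² balance (a = product A, b = product B):
N: 0.3·a + 0.165·b = 1.9
K₂O: 0·a + 0.09·b = 0.78
Solving simultaneously: a = 1.56667, b = 8.66667.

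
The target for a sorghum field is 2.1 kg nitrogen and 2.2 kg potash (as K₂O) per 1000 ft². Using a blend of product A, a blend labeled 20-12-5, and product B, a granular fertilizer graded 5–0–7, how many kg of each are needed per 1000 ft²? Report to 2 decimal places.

Per-1000 ft² balance (a = product A, b = product B):
N: 0.2·a + 0.05·b = 2.1
K₂O: 0.05·a + 0.07·b = 2.2
Solving simultaneously: a = 3.21739, b = 29.1304.

3.22 kg product A, 29.13 kg product B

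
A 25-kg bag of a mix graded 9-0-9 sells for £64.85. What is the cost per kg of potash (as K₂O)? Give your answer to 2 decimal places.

K₂O in bag = 25 × 9% = 2.25 kg.
Cost per kg K₂O = £64.85 / 2.25 = £28.8222.

£28.82 per kg K₂O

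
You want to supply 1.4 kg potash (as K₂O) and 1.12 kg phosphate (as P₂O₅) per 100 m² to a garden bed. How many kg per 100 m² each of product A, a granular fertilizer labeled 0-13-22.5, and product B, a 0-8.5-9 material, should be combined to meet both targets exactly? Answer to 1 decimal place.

With a, b = kg per 100 m² of product A and product B:
K₂O: 0.225·a + 0.09·b = 1.4
P₂O₅: 0.13·a + 0.085·b = 1.12
From row1: a = (1.4 − 0.09·b) / 0.225.
Into row2: 0.13·(1.4 − 0.09·b)/0.225 + 0.085·b = 1.12 → b = 9.42761, a = 2.45118.

2.5 kg product A, 9.4 kg product B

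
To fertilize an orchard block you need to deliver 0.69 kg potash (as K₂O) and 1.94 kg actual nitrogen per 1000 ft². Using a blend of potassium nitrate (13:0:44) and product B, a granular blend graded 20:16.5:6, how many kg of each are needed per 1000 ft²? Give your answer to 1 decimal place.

Let a = kg of potassium nitrate, b = kg of product B (per 1000 ft²).
K₂O: 0.44·a + 0.06·b = 0.69
N: 0.13·a + 0.2·b = 1.94
Solving simultaneously: a = 0.269327, b = 9.52494.

0.3 kg potassium nitrate, 9.5 kg product B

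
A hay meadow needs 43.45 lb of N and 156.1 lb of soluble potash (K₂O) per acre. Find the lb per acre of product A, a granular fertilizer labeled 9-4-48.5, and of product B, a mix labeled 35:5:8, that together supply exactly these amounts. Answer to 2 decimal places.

314.73 lb product A, 43.21 lb product B

Per-acre balance (a = product A, b = product B):
N: 0.09·a + 0.35·b = 43.45
K₂O: 0.485·a + 0.08·b = 156.1
Eliminate a: (row1) − 0.09/0.485·(row2) → 0.335155·b = 14.483, so b = 43.2129.
Back-substitute: a = (43.45 − 0.35·43.2129) / 0.09 = 314.728.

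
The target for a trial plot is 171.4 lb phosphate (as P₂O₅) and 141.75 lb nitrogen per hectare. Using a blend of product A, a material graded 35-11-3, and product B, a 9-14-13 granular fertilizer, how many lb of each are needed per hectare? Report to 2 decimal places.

With a, b = lb per hectare of product A and product B:
P₂O₅: 0.11·a + 0.14·b = 171.4
N: 0.35·a + 0.09·b = 141.75
Solving simultaneously: a = 113.018, b = 1135.486.

113.02 lb product A, 1135.49 lb product B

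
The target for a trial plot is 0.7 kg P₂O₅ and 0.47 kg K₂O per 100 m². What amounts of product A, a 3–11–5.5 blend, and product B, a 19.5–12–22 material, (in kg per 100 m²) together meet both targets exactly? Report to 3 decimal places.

5.545 kg product A, 0.750 kg product B

Per-100 m² balance (a = product A, b = product B):
P₂O₅: 0.11·a + 0.12·b = 0.7
K₂O: 0.055·a + 0.22·b = 0.47
From row1: a = (0.7 − 0.12·b) / 0.11.
Into row2: 0.055·(0.7 − 0.12·b)/0.11 + 0.22·b = 0.47 → b = 0.75, a = 5.54545.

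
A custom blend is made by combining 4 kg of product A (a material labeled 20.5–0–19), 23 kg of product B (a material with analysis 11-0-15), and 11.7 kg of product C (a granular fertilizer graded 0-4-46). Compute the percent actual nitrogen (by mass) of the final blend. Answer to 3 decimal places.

Total mass = 4 + 23 + 11.7 = 38.7 kg.
N mass = 20.5%×4 + 11%×23 + 0%×11.7 = 3.35 kg.
% N = 3.35 / 38.7 = 8.65633%.

8.656% N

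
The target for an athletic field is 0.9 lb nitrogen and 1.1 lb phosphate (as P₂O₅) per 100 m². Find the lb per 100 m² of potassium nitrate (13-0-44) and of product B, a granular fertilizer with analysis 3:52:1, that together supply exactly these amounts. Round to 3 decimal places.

Per-100 m² balance (a = potassium nitrate, b = product B):
N: 0.13·a + 0.03·b = 0.9
P₂O₅: 0·a + 0.52·b = 1.1
Solving simultaneously: a = 6.43491, b = 2.11538.

6.435 lb potassium nitrate, 2.115 lb product B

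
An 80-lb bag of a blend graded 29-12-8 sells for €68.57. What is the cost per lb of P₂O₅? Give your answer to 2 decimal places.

€7.14 per lb P₂O₅

P₂O₅ in bag = 80 × 12% = 9.6 lb.
Cost per lb P₂O₅ = €68.57 / 9.6 = €7.1427.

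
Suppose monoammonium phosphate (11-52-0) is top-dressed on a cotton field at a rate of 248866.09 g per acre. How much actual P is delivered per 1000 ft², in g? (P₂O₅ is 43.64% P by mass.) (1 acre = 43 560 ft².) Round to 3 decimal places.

1296.480 g P per thousand sq ft

P₂O₅ per acre = 248866.09 × 52% = 129410 g.
Elemental P = 129410 × 0.4364 = 56474.7 g per acre.
Convert to per 1000 ft²: 56474.7 × 0.0229568 = 1296.4804 g.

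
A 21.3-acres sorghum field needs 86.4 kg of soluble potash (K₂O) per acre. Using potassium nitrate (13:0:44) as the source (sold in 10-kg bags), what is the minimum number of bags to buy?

Product per acre = 86.4 / 44% = 196.364 kg.
Total product = 196.364 × 21.3 = 4182.55 kg.
Bags = ⌈4182.55 / 10⌉ = 419.

419 bags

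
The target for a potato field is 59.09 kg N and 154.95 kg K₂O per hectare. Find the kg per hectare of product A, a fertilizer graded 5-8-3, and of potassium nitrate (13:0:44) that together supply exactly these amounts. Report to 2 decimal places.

Per-hectare balance (a = product A, b = potassium nitrate):
N: 0.05·a + 0.13·b = 59.09
K₂O: 0.03·a + 0.44·b = 154.95
Eliminate a: (row1) − 0.05/0.03·(row2) → -0.603333·b = -199.16, so b = 330.099.
Back-substitute: a = (59.09 − 0.13·330.099) / 0.05 = 323.541.

323.54 kg product A, 330.10 kg potassium nitrate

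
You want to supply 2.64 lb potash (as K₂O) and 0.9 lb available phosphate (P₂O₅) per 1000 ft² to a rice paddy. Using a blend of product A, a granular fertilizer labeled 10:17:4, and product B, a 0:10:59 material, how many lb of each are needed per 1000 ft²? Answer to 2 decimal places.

2.77 lb product A, 4.29 lb product B

Let a = lb of product A, b = lb of product B (per 1000 ft²).
K₂O: 0.04·a + 0.59·b = 2.64
P₂O₅: 0.17·a + 0.1·b = 0.9
Eliminate a: (row1) − 0.04/0.17·(row2) → 0.566471·b = 2.42824, so b = 4.2866.
Back-substitute: a = (2.64 − 0.59·4.2866) / 0.04 = 2.77259.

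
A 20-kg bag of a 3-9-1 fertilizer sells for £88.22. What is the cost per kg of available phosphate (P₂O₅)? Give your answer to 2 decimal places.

£49.01 per kg P₂O₅

P₂O₅ in bag = 20 × 9% = 1.8 kg.
Cost per kg P₂O₅ = £88.22 / 1.8 = £49.0111.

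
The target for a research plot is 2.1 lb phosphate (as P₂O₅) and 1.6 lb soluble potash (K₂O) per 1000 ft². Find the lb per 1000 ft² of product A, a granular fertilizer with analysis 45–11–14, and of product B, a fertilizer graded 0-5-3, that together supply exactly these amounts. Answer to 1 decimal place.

4.6 lb product A, 31.9 lb product B

With a, b = lb per 1000 ft² of product A and product B:
P₂O₅: 0.11·a + 0.05·b = 2.1
K₂O: 0.14·a + 0.03·b = 1.6
Eliminate b: (row1) − 0.05/0.03·(row2) → -0.123333·a = -0.566667, so a = 4.59459.
Then b = (1.6 − 0.14·4.59459) / 0.03 = 31.8919.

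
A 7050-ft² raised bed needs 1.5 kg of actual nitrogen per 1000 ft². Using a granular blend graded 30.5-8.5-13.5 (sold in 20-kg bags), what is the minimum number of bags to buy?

2 bags

Product per 1000 ft² = 1.5 / 30.5% = 4.91803 kg.
Total product = 4.91803 × 7050 / 1000 = 34.6721 kg.
Bags = ⌈34.6721 / 20⌉ = 2.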